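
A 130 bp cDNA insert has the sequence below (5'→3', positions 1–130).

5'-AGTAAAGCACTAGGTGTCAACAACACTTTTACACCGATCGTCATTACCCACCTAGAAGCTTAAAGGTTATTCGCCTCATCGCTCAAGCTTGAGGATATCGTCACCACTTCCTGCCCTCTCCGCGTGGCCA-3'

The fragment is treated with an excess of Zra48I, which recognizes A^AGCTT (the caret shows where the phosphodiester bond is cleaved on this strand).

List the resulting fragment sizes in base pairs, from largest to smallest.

Zra48I sites (AAGCTT) start at positions 56, 85.
Zra48I cuts after the first base of each site, so after positions 56, 85.
Linear molecule, 2 cuts → 3 fragments:
  1–56 → 56 bp
  57–85 → 29 bp
  86–130 → 45 bp
Sorted largest to smallest: 56, 45, 29 bp.

56, 45, 29 bp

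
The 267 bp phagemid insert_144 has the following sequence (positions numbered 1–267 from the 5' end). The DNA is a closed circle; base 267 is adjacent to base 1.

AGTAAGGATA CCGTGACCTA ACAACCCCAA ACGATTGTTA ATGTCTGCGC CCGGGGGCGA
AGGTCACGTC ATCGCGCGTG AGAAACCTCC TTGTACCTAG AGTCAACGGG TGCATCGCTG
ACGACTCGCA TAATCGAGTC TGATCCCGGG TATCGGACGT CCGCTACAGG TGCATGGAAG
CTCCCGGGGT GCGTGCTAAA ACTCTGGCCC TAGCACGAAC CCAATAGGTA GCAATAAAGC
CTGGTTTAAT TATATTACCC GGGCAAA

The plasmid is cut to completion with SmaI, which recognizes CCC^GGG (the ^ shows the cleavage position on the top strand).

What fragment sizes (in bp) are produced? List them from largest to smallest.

SmaI sites (CCCGGG) start at positions 50, 145, 183, 258.
SmaI cuts after base 3 of each site, so after positions 52, 147, 185, 260.
Circular molecule, 4 cuts → 4 fragments:
  53–147 → 95 bp
  148–185 → 38 bp
  186–260 → 75 bp
  261–267 then 1–52 → 7 + 52 = 59 bp
Sorted largest to smallest: 95, 75, 59, 38 bp.

95, 75, 59, 38 bp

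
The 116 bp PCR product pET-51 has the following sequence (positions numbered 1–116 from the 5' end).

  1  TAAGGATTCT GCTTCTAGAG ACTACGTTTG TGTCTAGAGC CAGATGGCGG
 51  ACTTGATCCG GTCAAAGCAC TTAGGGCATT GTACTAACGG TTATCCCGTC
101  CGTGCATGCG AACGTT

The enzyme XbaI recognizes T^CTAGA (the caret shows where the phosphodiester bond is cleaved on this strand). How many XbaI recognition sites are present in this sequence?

2

TCTAGA occurs starting at positions 14, 33.
XbaI cuts at 2 sites.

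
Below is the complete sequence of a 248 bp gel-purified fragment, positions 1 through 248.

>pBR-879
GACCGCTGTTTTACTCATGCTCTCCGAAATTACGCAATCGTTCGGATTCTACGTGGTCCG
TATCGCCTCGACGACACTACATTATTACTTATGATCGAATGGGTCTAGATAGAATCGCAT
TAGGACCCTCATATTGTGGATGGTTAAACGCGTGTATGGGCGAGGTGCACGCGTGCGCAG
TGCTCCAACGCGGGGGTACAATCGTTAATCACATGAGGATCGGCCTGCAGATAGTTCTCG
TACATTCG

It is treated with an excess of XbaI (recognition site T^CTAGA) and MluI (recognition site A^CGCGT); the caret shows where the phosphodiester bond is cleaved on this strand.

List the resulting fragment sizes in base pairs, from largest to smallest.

104, 79, 44, 21 bp

The XbaI site (TCTAGA) starts at position 104.
XbaI cuts after the first base of each site, so after position 104.
MluI sites (ACGCGT) start at positions 148, 169.
MluI cuts after the first base of each site, so after positions 148, 169.
Combined cut positions: 104, 148, 169.
Linear molecule, 3 cuts → 4 fragments:
  1–104 → 104 bp
  105–148 → 44 bp
  149–169 → 21 bp
  170–248 → 79 bp
Sorted largest to smallest: 104, 79, 44, 21 bp.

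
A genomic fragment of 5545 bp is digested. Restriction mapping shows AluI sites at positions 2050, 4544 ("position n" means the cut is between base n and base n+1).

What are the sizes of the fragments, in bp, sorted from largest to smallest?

Linear molecule, 2 cuts → 3 fragments:
  2050 − 0 = 2050 bp
  4544 − 2050 = 2494 bp
  5545 − 4544 = 1001 bp
Sorted largest to smallest: 2494, 2050, 1001 bp.

2494, 2050, 1001 bp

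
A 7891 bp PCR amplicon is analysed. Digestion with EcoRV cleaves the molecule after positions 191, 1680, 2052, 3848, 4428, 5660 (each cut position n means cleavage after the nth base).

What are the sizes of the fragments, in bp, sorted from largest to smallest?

2231, 1796, 1489, 1232, 580, 372, 191 bp

Linear molecule, 6 cuts → 7 fragments:
  191 − 0 = 191 bp
  1680 − 191 = 1489 bp
  2052 − 1680 = 372 bp
  3848 − 2052 = 1796 bp
  4428 − 3848 = 580 bp
  5660 − 4428 = 1232 bp
  7891 − 5660 = 2231 bp
Sorted largest to smallest: 2231, 1796, 1489, 1232, 580, 372, 191 bp.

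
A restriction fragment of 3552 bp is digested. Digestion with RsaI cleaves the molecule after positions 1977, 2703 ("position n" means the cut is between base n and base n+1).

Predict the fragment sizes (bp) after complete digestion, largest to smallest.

Linear molecule, 2 cuts → 3 fragments:
  1977 − 0 = 1977 bp
  2703 − 1977 = 726 bp
  3552 − 2703 = 849 bp
Sorted largest to smallest: 1977, 849, 726 bp.

1977, 849, 726 bp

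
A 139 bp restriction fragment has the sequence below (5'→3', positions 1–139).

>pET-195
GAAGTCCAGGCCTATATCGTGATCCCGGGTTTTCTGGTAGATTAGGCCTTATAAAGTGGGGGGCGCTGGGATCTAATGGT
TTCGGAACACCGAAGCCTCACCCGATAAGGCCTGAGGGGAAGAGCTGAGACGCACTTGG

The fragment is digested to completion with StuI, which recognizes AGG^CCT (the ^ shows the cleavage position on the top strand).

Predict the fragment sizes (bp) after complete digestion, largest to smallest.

64, 36, 29, 10 bp

StuI sites (AGGCCT) start at positions 8, 44, 108.
StuI cuts after base 3 of each site, so after positions 10, 46, 110.
Linear molecule, 3 cuts → 4 fragments:
  1–10 → 10 bp
  11–46 → 36 bp
  47–110 → 64 bp
  111–139 → 29 bp
Sorted largest to smallest: 64, 36, 29, 10 bp.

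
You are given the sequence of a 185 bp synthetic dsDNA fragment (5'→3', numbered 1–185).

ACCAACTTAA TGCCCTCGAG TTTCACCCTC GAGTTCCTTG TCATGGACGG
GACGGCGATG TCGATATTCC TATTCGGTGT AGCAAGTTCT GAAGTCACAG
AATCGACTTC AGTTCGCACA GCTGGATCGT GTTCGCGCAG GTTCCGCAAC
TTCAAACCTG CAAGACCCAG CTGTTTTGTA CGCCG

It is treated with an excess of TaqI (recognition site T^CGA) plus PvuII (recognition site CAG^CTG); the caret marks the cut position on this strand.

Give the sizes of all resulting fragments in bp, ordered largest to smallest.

TaqI sites (TCGA) start at positions 16, 29, 61, 103.
TaqI cuts after the first base of each site, so after positions 16, 29, 61, 103.
PvuII sites (CAGCTG) start at positions 119, 168.
PvuII cuts after base 3 of each site, so after positions 121, 170.
Combined cut positions: 16, 29, 61, 103, 121, 170.
Linear molecule, 6 cuts → 7 fragments:
  1–16 → 16 bp
  17–29 → 13 bp
  30–61 → 32 bp
  62–103 → 42 bp
  104–121 → 18 bp
  122–170 → 49 bp
  171–185 → 15 bp
Sorted largest to smallest: 49, 42, 32, 18, 16, 15, 13 bp.

49, 42, 32, 18, 16, 15, 13 bp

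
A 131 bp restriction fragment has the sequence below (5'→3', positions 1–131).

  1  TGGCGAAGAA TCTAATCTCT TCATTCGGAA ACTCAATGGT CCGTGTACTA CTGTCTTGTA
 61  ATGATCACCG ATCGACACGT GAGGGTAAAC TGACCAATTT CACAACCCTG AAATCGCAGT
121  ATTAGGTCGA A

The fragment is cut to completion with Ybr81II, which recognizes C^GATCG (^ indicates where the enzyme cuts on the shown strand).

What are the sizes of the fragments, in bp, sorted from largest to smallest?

The Ybr81II site (CGATCG) starts at position 69.
Ybr81II cuts after the first base of each site, so after position 69.
Linear molecule, 1 cut → 2 fragments:
  1–69 → 69 bp
  70–131 → 62 bp
Sorted largest to smallest: 69, 62 bp.

69, 62 bp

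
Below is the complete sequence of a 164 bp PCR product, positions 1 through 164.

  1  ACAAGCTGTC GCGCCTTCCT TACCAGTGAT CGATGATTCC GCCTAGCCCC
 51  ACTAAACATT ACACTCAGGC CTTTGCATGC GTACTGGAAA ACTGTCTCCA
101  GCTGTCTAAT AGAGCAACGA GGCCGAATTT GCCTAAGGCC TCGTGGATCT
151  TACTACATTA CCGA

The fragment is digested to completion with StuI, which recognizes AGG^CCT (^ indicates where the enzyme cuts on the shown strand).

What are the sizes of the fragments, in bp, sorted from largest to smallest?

StuI sites (AGGCCT) start at positions 67, 136.
StuI cuts after base 3 of each site, so after positions 69, 138.
Linear molecule, 2 cuts → 3 fragments:
  1–69 → 69 bp
  70–138 → 69 bp
  139–164 → 26 bp
Sorted largest to smallest: 69, 69, 26 bp.

69, 69, 26 bp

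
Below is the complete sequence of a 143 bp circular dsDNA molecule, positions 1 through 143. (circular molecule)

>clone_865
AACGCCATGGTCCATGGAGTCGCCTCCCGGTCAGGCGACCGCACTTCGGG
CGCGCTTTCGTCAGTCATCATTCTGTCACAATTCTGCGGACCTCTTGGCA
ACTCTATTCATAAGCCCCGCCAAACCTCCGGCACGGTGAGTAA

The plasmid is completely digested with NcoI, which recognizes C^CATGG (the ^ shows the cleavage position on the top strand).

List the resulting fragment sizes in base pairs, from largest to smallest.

136, 7 bp

NcoI sites (CCATGG) start at positions 5, 12.
NcoI cuts after the first base of each site, so after positions 5, 12.
Circular molecule, 2 cuts → 2 fragments:
  6–12 → 7 bp
  13–143 then 1–5 → 131 + 5 = 136 bp
Sorted largest to smallest: 136, 7 bp.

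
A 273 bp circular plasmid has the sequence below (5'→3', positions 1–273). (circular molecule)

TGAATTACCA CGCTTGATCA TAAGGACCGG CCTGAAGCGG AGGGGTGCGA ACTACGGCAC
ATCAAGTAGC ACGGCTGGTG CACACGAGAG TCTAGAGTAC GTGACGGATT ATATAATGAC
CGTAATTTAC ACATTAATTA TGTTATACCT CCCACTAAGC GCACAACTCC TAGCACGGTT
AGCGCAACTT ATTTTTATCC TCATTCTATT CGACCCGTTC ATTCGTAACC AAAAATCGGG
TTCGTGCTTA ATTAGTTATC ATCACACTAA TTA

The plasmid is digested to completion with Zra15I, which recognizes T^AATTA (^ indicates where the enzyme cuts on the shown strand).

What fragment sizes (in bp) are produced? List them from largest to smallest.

Zra15I sites (TAATTA) start at positions 135, 249, 268.
Zra15I cuts after the first base of each site, so after positions 135, 249, 268.
Circular molecule, 3 cuts → 3 fragments:
  136–249 → 114 bp
  250–268 → 19 bp
  269–273 then 1–135 → 5 + 135 = 140 bp
Sorted largest to smallest: 140, 114, 19 bp.

140, 114, 19 bp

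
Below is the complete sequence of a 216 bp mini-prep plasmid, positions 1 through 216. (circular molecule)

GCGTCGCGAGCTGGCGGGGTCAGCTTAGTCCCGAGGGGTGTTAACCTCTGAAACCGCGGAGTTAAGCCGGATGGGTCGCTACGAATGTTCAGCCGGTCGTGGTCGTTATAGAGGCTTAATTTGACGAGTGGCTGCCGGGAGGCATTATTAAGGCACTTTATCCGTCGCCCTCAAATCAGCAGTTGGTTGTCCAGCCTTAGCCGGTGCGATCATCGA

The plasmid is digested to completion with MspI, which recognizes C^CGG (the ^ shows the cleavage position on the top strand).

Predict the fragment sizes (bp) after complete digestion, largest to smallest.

82, 66, 42, 26 bp

MspI sites (CCGG) start at positions 67, 93, 135, 201.
MspI cuts after the first base of each site, so after positions 67, 93, 135, 201.
Circular molecule, 4 cuts → 4 fragments:
  68–93 → 26 bp
  94–135 → 42 bp
  136–201 → 66 bp
  202–216 then 1–67 → 15 + 67 = 82 bp
Sorted largest to smallest: 82, 66, 42, 26 bp.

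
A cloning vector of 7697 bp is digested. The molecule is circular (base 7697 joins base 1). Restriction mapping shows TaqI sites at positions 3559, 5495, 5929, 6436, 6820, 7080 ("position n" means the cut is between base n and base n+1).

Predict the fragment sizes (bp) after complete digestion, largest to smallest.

4176, 1936, 507, 434, 384, 260 bp

Circular molecule, 6 cuts → 6 fragments:
  5495 − 3559 = 1936 bp
  5929 − 5495 = 434 bp
  6436 − 5929 = 507 bp
  6820 − 6436 = 384 bp
  7080 − 6820 = 260 bp
  wrap: 7697 − 7080 + 3559 = 4176 bp
Sorted largest to smallest: 4176, 1936, 507, 434, 384, 260 bp.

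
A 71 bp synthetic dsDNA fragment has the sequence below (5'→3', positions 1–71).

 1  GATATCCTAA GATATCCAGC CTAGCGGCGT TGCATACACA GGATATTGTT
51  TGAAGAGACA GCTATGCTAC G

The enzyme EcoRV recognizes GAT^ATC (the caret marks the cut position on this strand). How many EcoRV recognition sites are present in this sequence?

GATATC occurs starting at positions 1, 11.
EcoRV cuts at 2 sites.

2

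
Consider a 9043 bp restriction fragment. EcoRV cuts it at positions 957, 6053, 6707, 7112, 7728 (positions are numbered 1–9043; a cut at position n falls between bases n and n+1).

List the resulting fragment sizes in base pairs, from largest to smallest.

5096, 1315, 957, 654, 616, 405 bp

Linear molecule, 5 cuts → 6 fragments:
  957 − 0 = 957 bp
  6053 − 957 = 5096 bp
  6707 − 6053 = 654 bp
  7112 − 6707 = 405 bp
  7728 − 7112 = 616 bp
  9043 − 7728 = 1315 bp
Sorted largest to smallest: 5096, 1315, 957, 654, 616, 405 bp.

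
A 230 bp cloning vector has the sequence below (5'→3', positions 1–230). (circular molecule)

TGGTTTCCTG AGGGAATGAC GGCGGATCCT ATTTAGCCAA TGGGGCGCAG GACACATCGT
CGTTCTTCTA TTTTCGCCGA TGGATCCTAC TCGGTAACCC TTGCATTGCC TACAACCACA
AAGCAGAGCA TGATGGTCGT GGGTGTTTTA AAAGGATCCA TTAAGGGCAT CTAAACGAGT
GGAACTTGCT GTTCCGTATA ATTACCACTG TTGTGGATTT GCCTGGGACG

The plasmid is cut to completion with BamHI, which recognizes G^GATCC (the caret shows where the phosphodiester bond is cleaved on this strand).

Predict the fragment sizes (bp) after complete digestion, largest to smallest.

100, 72, 58 bp

BamHI sites (GGATCC) start at positions 24, 82, 154.
BamHI cuts after the first base of each site, so after positions 24, 82, 154.
Circular molecule, 3 cuts → 3 fragments:
  25–82 → 58 bp
  83–154 → 72 bp
  155–230 then 1–24 → 76 + 24 = 100 bp
Sorted largest to smallest: 100, 72, 58 bp.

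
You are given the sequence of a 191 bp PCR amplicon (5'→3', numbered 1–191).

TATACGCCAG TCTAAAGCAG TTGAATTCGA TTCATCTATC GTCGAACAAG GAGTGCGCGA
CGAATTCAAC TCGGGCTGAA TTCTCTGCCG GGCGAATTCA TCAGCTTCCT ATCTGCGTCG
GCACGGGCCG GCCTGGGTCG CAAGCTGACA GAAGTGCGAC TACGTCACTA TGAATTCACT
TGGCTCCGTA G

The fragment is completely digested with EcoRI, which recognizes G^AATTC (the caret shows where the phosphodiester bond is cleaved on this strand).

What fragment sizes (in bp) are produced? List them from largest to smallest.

78, 39, 23, 19, 16, 16 bp

EcoRI sites (GAATTC) start at positions 23, 62, 78, 94, 172.
EcoRI cuts after the first base of each site, so after positions 23, 62, 78, 94, 172.
Linear molecule, 5 cuts → 6 fragments:
  1–23 → 23 bp
  24–62 → 39 bp
  63–78 → 16 bp
  79–94 → 16 bp
  95–172 → 78 bp
  173–191 → 19 bp
Sorted largest to smallest: 78, 39, 23, 19, 16, 16 bp.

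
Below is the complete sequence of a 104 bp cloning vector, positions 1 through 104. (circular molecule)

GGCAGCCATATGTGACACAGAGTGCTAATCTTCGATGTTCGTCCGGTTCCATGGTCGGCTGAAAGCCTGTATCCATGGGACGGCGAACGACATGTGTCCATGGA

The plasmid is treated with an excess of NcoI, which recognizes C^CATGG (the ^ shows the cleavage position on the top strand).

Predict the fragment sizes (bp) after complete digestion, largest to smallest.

NcoI sites (CCATGG) start at positions 49, 73, 98.
NcoI cuts after the first base of each site, so after positions 49, 73, 98.
Circular molecule, 3 cuts → 3 fragments:
  50–73 → 24 bp
  74–98 → 25 bp
  99–104 then 1–49 → 6 + 49 = 55 bp
Sorted largest to smallest: 55, 25, 24 bp.

55, 25, 24 bp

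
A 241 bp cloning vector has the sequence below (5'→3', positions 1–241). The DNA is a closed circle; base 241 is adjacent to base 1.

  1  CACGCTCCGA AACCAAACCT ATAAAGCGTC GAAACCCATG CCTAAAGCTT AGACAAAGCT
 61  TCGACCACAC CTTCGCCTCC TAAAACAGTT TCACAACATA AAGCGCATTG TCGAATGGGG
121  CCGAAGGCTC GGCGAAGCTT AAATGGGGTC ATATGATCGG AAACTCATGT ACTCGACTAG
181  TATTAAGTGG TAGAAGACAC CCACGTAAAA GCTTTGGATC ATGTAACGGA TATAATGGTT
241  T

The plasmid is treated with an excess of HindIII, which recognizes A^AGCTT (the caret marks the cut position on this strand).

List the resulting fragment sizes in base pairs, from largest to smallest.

79, 77, 74, 11 bp

HindIII sites (AAGCTT) start at positions 45, 56, 135, 209.
HindIII cuts after the first base of each site, so after positions 45, 56, 135, 209.
Circular molecule, 4 cuts → 4 fragments:
  46–56 → 11 bp
  57–135 → 79 bp
  136–209 → 74 bp
  210–241 then 1–45 → 32 + 45 = 77 bp
Sorted largest to smallest: 79, 77, 74, 11 bp.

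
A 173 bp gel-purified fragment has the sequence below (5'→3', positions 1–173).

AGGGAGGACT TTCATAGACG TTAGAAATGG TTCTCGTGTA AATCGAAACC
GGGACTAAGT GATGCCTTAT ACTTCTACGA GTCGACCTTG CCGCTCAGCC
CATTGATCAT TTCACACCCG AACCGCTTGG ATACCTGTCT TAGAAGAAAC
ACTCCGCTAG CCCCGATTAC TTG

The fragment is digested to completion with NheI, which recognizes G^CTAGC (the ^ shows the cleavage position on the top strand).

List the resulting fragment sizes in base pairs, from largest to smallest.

156, 17 bp

The NheI site (GCTAGC) starts at position 156.
NheI cuts after the first base of each site, so after position 156.
Linear molecule, 1 cut → 2 fragments:
  1–156 → 156 bp
  157–173 → 17 bp
Sorted largest to smallest: 156, 17 bp.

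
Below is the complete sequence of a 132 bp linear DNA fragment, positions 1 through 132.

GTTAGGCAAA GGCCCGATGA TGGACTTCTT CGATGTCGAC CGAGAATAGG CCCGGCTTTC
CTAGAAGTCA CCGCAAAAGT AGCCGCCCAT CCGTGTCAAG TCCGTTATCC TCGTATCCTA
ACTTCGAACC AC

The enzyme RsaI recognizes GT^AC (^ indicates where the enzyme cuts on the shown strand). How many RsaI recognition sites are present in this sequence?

0

No occurrence of GTAC is present in the sequence.
RsaI does not cut: 0 sites.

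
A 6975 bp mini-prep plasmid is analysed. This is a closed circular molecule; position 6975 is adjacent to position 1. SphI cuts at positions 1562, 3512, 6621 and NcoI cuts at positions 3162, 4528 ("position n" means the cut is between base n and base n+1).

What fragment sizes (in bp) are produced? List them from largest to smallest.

Combined cut positions (sorted): 1562, 3162, 3512, 4528, 6621.
Circular molecule, 5 cuts → 5 fragments:
  3162 − 1562 = 1600 bp
  3512 − 3162 = 350 bp
  4528 − 3512 = 1016 bp
  6621 − 4528 = 2093 bp
  wrap: 6975 − 6621 + 1562 = 1916 bp
Sorted largest to smallest: 2093, 1916, 1600, 1016, 350 bp.

2093, 1916, 1600, 1016, 350 bp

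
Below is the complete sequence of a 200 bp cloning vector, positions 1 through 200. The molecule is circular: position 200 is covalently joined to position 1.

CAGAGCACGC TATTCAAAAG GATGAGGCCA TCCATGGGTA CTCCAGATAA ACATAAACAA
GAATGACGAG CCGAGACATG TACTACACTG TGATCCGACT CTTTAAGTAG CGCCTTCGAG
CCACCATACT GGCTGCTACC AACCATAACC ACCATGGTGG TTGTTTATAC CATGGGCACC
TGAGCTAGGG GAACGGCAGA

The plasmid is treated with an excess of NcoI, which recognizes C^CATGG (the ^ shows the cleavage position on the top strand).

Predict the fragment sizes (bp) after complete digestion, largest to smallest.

120, 62, 18 bp

NcoI sites (CCATGG) start at positions 32, 152, 170.
NcoI cuts after the first base of each site, so after positions 32, 152, 170.
Circular molecule, 3 cuts → 3 fragments:
  33–152 → 120 bp
  153–170 → 18 bp
  171–200 then 1–32 → 30 + 32 = 62 bp
Sorted largest to smallest: 120, 62, 18 bp.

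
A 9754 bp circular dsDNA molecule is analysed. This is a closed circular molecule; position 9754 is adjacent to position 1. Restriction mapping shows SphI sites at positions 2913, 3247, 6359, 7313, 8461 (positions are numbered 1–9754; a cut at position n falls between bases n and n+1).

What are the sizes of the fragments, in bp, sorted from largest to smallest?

Circular molecule, 5 cuts → 5 fragments:
  3247 − 2913 = 334 bp
  6359 − 3247 = 3112 bp
  7313 − 6359 = 954 bp
  8461 − 7313 = 1148 bp
  wrap: 9754 − 8461 + 2913 = 4206 bp
Sorted largest to smallest: 4206, 3112, 1148, 954, 334 bp.

4206, 3112, 1148, 954, 334 bp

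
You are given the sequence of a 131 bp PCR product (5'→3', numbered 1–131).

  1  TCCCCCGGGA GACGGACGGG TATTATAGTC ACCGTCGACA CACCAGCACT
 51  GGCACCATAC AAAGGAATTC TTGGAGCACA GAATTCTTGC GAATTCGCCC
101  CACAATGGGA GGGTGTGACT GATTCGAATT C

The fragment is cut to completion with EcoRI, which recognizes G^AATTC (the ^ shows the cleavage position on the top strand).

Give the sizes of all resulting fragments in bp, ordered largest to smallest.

65, 35, 16, 10, 5 bp

EcoRI sites (GAATTC) start at positions 65, 81, 91, 126.
EcoRI cuts after the first base of each site, so after positions 65, 81, 91, 126.
Linear molecule, 4 cuts → 5 fragments:
  1–65 → 65 bp
  66–81 → 16 bp
  82–91 → 10 bp
  92–126 → 35 bp
  127–131 → 5 bp
Sorted largest to smallest: 65, 35, 16, 10, 5 bp.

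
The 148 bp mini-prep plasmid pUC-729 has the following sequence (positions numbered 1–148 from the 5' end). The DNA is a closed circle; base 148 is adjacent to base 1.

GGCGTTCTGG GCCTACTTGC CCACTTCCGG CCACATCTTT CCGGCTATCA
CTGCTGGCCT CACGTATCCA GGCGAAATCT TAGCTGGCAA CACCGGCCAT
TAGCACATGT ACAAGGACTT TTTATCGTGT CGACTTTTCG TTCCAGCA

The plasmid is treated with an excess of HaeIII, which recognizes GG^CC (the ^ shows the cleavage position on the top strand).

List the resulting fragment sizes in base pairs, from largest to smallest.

HaeIII sites (GGCC) start at positions 10, 29, 56, 95.
HaeIII cuts after base 2 of each site, so after positions 11, 30, 57, 96.
Circular molecule, 4 cuts → 4 fragments:
  12–30 → 19 bp
  31–57 → 27 bp
  58–96 → 39 bp
  97–148 then 1–11 → 52 + 11 = 63 bp
Sorted largest to smallest: 63, 39, 27, 19 bp.

63, 39, 27, 19 bp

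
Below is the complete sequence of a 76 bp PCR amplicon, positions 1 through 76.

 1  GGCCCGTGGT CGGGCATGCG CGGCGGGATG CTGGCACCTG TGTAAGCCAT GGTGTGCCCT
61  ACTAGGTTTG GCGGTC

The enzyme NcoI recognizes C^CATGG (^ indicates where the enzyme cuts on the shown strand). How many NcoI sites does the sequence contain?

CCATGG occurs starting at position 47.
NcoI cuts at 1 site.

1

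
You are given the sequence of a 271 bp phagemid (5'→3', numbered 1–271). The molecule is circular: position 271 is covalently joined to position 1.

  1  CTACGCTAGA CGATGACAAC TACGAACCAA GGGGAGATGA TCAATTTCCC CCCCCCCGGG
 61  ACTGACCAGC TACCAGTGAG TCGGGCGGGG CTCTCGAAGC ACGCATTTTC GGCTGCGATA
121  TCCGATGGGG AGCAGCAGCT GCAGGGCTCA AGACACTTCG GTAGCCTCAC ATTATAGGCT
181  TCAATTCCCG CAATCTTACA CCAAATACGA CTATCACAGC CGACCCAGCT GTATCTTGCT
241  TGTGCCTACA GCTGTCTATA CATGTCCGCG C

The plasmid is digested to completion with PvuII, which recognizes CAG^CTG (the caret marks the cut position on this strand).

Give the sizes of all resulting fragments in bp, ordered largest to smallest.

158, 90, 23 bp

PvuII sites (CAGCTG) start at positions 136, 226, 249.
PvuII cuts after base 3 of each site, so after positions 138, 228, 251.
Circular molecule, 3 cuts → 3 fragments:
  139–228 → 90 bp
  229–251 → 23 bp
  252–271 then 1–138 → 20 + 138 = 158 bp
Sorted largest to smallest: 158, 90, 23 bp.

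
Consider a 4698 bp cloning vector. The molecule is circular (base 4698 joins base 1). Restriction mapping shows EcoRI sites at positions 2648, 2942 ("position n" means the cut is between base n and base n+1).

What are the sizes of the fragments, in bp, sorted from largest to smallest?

4404, 294 bp

Circular molecule, 2 cuts → 2 fragments:
  2942 − 2648 = 294 bp
  wrap: 4698 − 2942 + 2648 = 4404 bp
Sorted largest to smallest: 4404, 294 bp.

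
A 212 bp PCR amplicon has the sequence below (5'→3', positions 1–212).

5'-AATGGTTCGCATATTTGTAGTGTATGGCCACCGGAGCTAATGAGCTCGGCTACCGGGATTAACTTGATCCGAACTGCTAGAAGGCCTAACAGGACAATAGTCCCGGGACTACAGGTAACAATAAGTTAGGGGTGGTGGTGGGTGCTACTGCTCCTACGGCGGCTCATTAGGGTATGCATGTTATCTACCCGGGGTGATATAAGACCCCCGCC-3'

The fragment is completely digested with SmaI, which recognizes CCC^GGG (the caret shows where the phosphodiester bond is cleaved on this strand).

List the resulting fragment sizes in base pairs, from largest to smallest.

SmaI sites (CCCGGG) start at positions 102, 188.
SmaI cuts after base 3 of each site, so after positions 104, 190.
Linear molecule, 2 cuts → 3 fragments:
  1–104 → 104 bp
  105–190 → 86 bp
  191–212 → 22 bp
Sorted largest to smallest: 104, 86, 22 bp.

104, 86, 22 bp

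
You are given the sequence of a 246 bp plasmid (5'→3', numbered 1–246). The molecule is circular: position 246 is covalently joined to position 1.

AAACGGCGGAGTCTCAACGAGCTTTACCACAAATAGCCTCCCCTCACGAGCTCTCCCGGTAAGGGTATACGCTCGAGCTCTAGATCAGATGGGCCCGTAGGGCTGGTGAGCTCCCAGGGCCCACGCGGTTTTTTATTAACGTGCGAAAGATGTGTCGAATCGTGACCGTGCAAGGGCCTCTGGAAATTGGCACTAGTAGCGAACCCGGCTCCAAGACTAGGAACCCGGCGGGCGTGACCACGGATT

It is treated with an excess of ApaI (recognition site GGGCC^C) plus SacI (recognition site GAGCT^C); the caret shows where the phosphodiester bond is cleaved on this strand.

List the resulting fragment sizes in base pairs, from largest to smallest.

ApaI sites (GGGCCC) start at positions 91, 117.
ApaI cuts after base 5 of each site (before the last base), so after positions 95, 121.
SacI sites (GAGCTC) start at positions 48, 75, 108.
SacI cuts after base 5 of each site (before the last base), so after positions 52, 79, 112.
Combined cut positions: 52, 79, 95, 112, 121.
Circular molecule, 5 cuts → 5 fragments:
  53–79 → 27 bp
  80–95 → 16 bp
  96–112 → 17 bp
  113–121 → 9 bp
  122–246 then 1–52 → 125 + 52 = 177 bp
Sorted largest to smallest: 177, 27, 17, 16, 9 bp.

177, 27, 17, 16, 9 bp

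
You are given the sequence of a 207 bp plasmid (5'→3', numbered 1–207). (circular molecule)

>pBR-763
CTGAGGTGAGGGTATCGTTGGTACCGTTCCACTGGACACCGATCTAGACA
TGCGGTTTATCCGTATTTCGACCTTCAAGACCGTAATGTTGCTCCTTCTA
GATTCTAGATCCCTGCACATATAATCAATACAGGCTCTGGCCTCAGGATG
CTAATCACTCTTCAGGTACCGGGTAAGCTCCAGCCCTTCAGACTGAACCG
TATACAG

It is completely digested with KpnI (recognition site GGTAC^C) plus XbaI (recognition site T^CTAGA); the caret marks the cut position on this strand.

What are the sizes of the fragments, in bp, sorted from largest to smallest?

65, 62, 54, 19, 7 bp

KpnI sites (GGTACC) start at positions 20, 165.
KpnI cuts after base 5 of each site (before the last base), so after positions 24, 169.
XbaI sites (TCTAGA) start at positions 43, 97, 104.
XbaI cuts after the first base of each site, so after positions 43, 97, 104.
Combined cut positions: 24, 43, 97, 104, 169.
Circular molecule, 5 cuts → 5 fragments:
  25–43 → 19 bp
  44–97 → 54 bp
  98–104 → 7 bp
  105–169 → 65 bp
  170–207 then 1–24 → 38 + 24 = 62 bp
Sorted largest to smallest: 65, 62, 54, 19, 7 bp.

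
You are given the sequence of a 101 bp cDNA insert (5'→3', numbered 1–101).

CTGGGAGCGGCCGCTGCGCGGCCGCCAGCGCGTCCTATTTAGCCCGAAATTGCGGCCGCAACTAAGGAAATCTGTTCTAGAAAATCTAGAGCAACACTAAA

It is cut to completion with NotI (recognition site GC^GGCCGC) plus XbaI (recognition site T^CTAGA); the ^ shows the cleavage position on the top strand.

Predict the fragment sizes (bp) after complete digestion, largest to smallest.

NotI sites (GCGGCCGC) start at positions 7, 18, 52.
NotI cuts after base 2 of each site, so after positions 8, 19, 53.
XbaI sites (TCTAGA) start at positions 76, 85.
XbaI cuts after the first base of each site, so after positions 76, 85.
Combined cut positions: 8, 19, 53, 76, 85.
Linear molecule, 5 cuts → 6 fragments:
  1–8 → 8 bp
  9–19 → 11 bp
  20–53 → 34 bp
  54–76 → 23 bp
  77–85 → 9 bp
  86–101 → 16 bp
Sorted largest to smallest: 34, 23, 16, 11, 9, 8 bp.

34, 23, 16, 11, 9, 8 bp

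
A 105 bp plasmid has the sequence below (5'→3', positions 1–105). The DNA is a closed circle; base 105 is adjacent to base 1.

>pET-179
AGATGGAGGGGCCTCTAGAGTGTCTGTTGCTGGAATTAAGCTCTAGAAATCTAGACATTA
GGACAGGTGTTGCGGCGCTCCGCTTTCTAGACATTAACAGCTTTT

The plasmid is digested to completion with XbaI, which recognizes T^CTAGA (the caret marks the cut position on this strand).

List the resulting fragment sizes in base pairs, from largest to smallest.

XbaI sites (TCTAGA) start at positions 14, 42, 50, 86.
XbaI cuts after the first base of each site, so after positions 14, 42, 50, 86.
Circular molecule, 4 cuts → 4 fragments:
  15–42 → 28 bp
  43–50 → 8 bp
  51–86 → 36 bp
  87–105 then 1–14 → 19 + 14 = 33 bp
Sorted largest to smallest: 36, 33, 28, 8 bp.

36, 33, 28, 8 bp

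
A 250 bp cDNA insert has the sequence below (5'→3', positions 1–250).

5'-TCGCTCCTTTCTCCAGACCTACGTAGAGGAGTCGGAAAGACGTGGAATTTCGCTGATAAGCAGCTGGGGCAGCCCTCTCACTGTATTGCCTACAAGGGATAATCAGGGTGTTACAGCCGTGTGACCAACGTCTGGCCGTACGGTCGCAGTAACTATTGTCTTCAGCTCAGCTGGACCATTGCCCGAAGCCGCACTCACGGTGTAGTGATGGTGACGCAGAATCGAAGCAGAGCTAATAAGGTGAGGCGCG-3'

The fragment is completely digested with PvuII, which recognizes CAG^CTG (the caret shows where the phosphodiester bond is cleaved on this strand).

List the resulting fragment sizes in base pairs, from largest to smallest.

107, 80, 63 bp

PvuII sites (CAGCTG) start at positions 61, 168.
PvuII cuts after base 3 of each site, so after positions 63, 170.
Linear molecule, 2 cuts → 3 fragments:
  1–63 → 63 bp
  64–170 → 107 bp
  171–250 → 80 bp
Sorted largest to smallest: 107, 80, 63 bp.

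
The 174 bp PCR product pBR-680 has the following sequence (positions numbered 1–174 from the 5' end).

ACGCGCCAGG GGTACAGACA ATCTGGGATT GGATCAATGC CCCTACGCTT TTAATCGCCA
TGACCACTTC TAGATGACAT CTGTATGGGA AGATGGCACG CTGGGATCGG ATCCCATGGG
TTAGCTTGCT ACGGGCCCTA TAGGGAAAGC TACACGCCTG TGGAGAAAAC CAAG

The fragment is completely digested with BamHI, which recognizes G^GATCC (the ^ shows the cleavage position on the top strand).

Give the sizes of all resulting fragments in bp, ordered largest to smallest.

The BamHI site (GGATCC) starts at position 109.
BamHI cuts after the first base of each site, so after position 109.
Linear molecule, 1 cut → 2 fragments:
  1–109 → 109 bp
  110–174 → 65 bp
Sorted largest to smallest: 109, 65 bp.

109, 65 bp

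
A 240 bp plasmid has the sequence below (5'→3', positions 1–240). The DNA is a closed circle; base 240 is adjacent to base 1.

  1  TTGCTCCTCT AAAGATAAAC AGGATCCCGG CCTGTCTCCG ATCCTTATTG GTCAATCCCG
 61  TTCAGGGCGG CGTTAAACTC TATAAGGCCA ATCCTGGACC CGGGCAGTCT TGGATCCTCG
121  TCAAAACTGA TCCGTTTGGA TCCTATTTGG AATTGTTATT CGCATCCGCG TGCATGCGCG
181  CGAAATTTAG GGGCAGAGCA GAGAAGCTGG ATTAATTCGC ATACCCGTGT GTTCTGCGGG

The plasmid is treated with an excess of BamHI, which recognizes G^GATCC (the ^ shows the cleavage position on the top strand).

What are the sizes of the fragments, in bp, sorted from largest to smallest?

124, 90, 26 bp

BamHI sites (GGATCC) start at positions 22, 112, 138.
BamHI cuts after the first base of each site, so after positions 22, 112, 138.
Circular molecule, 3 cuts → 3 fragments:
  23–112 → 90 bp
  113–138 → 26 bp
  139–240 then 1–22 → 102 + 22 = 124 bp
Sorted largest to smallest: 124, 90, 26 bp.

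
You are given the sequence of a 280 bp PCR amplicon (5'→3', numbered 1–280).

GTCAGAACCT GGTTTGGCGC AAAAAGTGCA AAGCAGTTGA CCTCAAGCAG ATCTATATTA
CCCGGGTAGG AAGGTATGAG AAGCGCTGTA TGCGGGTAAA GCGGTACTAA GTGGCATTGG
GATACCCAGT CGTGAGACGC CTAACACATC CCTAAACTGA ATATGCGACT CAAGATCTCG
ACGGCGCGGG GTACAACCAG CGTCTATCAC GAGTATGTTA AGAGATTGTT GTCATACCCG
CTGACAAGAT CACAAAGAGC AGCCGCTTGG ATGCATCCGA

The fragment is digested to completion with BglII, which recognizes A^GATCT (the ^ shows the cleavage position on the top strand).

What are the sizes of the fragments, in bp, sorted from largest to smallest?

124, 107, 49 bp

BglII sites (AGATCT) start at positions 49, 173.
BglII cuts after the first base of each site, so after positions 49, 173.
Linear molecule, 2 cuts → 3 fragments:
  1–49 → 49 bp
  50–173 → 124 bp
  174–280 → 107 bp
Sorted largest to smallest: 124, 107, 49 bp.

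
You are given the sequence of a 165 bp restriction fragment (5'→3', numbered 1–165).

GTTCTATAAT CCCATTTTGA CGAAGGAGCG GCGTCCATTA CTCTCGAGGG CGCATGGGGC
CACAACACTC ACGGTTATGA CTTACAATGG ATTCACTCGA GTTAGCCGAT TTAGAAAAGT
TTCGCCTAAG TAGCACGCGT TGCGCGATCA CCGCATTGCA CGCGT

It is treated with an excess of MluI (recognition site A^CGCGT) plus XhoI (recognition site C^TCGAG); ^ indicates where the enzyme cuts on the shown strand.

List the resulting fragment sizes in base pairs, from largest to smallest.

MluI sites (ACGCGT) start at positions 135, 160.
MluI cuts after the first base of each site, so after positions 135, 160.
XhoI sites (CTCGAG) start at positions 43, 96.
XhoI cuts after the first base of each site, so after positions 43, 96.
Combined cut positions: 43, 96, 135, 160.
Linear molecule, 4 cuts → 5 fragments:
  1–43 → 43 bp
  44–96 → 53 bp
  97–135 → 39 bp
  136–160 → 25 bp
  161–165 → 5 bp
Sorted largest to smallest: 53, 43, 39, 25, 5 bp.

53, 43, 39, 25, 5 bp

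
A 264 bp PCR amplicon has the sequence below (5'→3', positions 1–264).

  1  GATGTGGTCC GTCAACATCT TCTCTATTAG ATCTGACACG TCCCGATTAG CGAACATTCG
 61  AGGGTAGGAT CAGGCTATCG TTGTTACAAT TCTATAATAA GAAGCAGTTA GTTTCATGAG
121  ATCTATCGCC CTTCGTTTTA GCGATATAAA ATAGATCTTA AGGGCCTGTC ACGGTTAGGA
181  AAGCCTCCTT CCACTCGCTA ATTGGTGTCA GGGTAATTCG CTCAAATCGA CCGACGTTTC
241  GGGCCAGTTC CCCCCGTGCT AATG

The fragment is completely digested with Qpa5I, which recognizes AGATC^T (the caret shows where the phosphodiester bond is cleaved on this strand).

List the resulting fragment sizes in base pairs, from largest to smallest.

Qpa5I sites (AGATCT) start at positions 29, 119, 153.
Qpa5I cuts after base 5 of each site (before the last base), so after positions 33, 123, 157.
Linear molecule, 3 cuts → 4 fragments:
  1–33 → 33 bp
  34–123 → 90 bp
  124–157 → 34 bp
  158–264 → 107 bp
Sorted largest to smallest: 107, 90, 34, 33 bp.

107, 90, 34, 33 bp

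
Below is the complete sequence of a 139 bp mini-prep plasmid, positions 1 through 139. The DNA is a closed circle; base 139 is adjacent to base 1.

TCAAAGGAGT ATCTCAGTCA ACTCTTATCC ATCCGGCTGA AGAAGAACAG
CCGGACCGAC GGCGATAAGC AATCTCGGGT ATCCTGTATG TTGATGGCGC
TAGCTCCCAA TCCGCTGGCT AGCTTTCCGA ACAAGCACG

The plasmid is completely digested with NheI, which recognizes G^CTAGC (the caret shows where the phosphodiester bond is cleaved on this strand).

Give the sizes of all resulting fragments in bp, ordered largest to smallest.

NheI sites (GCTAGC) start at positions 99, 118.
NheI cuts after the first base of each site, so after positions 99, 118.
Circular molecule, 2 cuts → 2 fragments:
  100–118 → 19 bp
  119–139 then 1–99 → 21 + 99 = 120 bp
Sorted largest to smallest: 120, 19 bp.

120, 19 bp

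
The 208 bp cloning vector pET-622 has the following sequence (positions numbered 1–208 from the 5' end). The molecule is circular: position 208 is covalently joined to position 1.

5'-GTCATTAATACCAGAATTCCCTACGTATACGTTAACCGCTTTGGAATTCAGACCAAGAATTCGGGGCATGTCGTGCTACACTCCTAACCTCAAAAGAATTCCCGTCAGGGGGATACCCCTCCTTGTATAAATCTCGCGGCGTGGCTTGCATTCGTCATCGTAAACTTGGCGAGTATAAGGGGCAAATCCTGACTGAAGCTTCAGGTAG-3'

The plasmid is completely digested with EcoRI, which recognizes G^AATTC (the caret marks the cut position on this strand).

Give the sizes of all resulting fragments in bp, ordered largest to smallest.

126, 39, 30, 13 bp

EcoRI sites (GAATTC) start at positions 14, 44, 57, 96.
EcoRI cuts after the first base of each site, so after positions 14, 44, 57, 96.
Circular molecule, 4 cuts → 4 fragments:
  15–44 → 30 bp
  45–57 → 13 bp
  58–96 → 39 bp
  97–208 then 1–14 → 112 + 14 = 126 bp
Sorted largest to smallest: 126, 39, 30, 13 bp.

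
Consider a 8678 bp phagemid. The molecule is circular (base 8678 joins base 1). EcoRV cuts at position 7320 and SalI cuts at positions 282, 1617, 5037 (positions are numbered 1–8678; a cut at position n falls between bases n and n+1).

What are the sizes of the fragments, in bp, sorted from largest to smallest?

Combined cut positions (sorted): 282, 1617, 5037, 7320.
Circular molecule, 4 cuts → 4 fragments:
  1617 − 282 = 1335 bp
  5037 − 1617 = 3420 bp
  7320 − 5037 = 2283 bp
  wrap: 8678 − 7320 + 282 = 1640 bp
Sorted largest to smallest: 3420, 2283, 1640, 1335 bp.

3420, 2283, 1640, 1335 bp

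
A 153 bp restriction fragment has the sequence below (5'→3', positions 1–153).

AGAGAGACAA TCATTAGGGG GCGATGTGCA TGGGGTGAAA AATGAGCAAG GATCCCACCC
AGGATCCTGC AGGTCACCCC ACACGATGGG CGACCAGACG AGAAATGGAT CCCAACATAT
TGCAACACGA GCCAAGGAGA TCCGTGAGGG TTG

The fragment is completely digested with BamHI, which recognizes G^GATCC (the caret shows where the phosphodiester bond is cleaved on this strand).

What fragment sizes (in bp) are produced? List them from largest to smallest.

BamHI sites (GGATCC) start at positions 50, 62, 107.
BamHI cuts after the first base of each site, so after positions 50, 62, 107.
Linear molecule, 3 cuts → 4 fragments:
  1–50 → 50 bp
  51–62 → 12 bp
  63–107 → 45 bp
  108–153 → 46 bp
Sorted largest to smallest: 50, 46, 45, 12 bp.

50, 46, 45, 12 bp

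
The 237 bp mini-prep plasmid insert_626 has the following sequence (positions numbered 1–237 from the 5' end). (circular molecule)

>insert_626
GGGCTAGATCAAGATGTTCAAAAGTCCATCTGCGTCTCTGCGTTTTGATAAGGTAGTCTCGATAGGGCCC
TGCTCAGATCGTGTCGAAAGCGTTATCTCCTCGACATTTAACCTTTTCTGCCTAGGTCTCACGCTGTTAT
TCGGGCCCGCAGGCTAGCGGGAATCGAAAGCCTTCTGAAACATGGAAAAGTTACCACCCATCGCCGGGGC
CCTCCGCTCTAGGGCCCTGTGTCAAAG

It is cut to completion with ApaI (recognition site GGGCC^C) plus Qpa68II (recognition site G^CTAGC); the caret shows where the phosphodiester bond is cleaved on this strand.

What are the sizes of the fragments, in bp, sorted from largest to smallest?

ApaI sites (GGGCCC) start at positions 65, 143, 207, 222.
ApaI cuts after base 5 of each site (before the last base), so after positions 69, 147, 211, 226.
The Qpa68II site (GCTAGC) starts at position 153.
Qpa68II cuts after the first base of each site, so after position 153.
Combined cut positions: 69, 147, 153, 211, 226.
Circular molecule, 5 cuts → 5 fragments:
  70–147 → 78 bp
  148–153 → 6 bp
  154–211 → 58 bp
  212–226 → 15 bp
  227–237 then 1–69 → 11 + 69 = 80 bp
Sorted largest to smallest: 80, 78, 58, 15, 6 bp.

80, 78, 58, 15, 6 bp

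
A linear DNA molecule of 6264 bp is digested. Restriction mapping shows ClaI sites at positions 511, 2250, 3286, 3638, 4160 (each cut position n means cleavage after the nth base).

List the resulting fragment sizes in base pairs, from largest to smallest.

2104, 1739, 1036, 522, 511, 352 bp

Linear molecule, 5 cuts → 6 fragments:
  511 − 0 = 511 bp
  2250 − 511 = 1739 bp
  3286 − 2250 = 1036 bp
  3638 − 3286 = 352 bp
  4160 − 3638 = 522 bp
  6264 − 4160 = 2104 bp
Sorted largest to smallest: 2104, 1739, 1036, 522, 511, 352 bp.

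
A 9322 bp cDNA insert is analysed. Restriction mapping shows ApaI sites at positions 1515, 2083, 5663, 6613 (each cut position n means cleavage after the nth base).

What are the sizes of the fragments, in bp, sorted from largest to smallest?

Linear molecule, 4 cuts → 5 fragments:
  1515 − 0 = 1515 bp
  2083 − 1515 = 568 bp
  5663 − 2083 = 3580 bp
  6613 − 5663 = 950 bp
  9322 − 6613 = 2709 bp
Sorted largest to smallest: 3580, 2709, 1515, 950, 568 bp.

3580, 2709, 1515, 950, 568 bp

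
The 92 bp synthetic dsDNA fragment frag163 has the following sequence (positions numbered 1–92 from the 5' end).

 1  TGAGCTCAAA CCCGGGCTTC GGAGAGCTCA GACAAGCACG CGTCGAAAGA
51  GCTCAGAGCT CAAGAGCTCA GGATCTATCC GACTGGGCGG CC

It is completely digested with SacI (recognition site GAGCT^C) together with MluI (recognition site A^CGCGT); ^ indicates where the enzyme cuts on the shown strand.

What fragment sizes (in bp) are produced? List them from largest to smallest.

SacI sites (GAGCTC) start at positions 2, 24, 49, 56, 64.
SacI cuts after base 5 of each site (before the last base), so after positions 6, 28, 53, 60, 68.
The MluI site (ACGCGT) starts at position 38.
MluI cuts after the first base of each site, so after position 38.
Combined cut positions: 6, 28, 38, 53, 60, 68.
Linear molecule, 6 cuts → 7 fragments:
  1–6 → 6 bp
  7–28 → 22 bp
  29–38 → 10 bp
  39–53 → 15 bp
  54–60 → 7 bp
  61–68 → 8 bp
  69–92 → 24 bp
Sorted largest to smallest: 24, 22, 15, 10, 8, 7, 6 bp.

24, 22, 15, 10, 8, 7, 6 bp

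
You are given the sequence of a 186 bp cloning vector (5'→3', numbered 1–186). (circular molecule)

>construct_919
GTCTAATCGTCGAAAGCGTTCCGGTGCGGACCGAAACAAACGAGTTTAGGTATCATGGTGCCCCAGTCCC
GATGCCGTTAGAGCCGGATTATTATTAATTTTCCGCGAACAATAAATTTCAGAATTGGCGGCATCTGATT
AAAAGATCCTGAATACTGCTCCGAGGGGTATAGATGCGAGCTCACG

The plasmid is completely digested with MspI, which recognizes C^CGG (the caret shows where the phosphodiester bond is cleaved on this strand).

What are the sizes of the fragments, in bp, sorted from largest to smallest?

MspI sites (CCGG) start at positions 21, 84.
MspI cuts after the first base of each site, so after positions 21, 84.
Circular molecule, 2 cuts → 2 fragments:
  22–84 → 63 bp
  85–186 then 1–21 → 102 + 21 = 123 bp
Sorted largest to smallest: 123, 63 bp.

123, 63 bp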